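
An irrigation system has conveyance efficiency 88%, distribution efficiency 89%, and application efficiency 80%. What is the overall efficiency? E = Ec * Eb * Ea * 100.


Ec = 0.88, Eb = 0.89, Ea = 0.8
E = 0.88 * 0.89 * 0.8 * 100 = 62.6560%

62.6560 %


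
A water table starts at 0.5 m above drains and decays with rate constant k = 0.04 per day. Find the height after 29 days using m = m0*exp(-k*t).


m = m0 * exp(-k*t)
m = 0.5 * exp(-0.04 * 29)
m = 0.5 * exp(-1.1600)

0.1567 m


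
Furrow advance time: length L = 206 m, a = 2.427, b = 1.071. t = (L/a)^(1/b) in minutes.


t = (L/a)^(1/b)
t = (206/2.427)^(1/1.071)
t = 84.878451^(1/1.071)

63.2312 min


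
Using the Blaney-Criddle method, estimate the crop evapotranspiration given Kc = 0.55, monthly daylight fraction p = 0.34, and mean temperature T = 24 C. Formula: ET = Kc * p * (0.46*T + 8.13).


ET = Kc * p * (0.46*T + 8.13)
ET = 0.55 * 0.34 * (0.46*24 + 8.13)
ET = 0.55 * 0.34 * 19.1700

3.5848 mm/day


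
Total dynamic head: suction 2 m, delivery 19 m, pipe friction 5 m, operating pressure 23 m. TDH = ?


TDH = Hs + Hd + hf + Hp = 2 + 19 + 5 + 23 = 49

49 m


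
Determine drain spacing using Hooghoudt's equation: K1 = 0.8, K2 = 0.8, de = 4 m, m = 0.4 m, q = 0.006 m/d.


S^2 = 8*K2*de*m/q + 4*K1*m^2/q
S^2 = 8*0.8*4*0.4/0.006 + 4*0.8*0.4^2/0.006
S = sqrt(1792.0000)

42.3320 m


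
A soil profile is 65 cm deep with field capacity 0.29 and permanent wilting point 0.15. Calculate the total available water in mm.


AWC = (FC - PWP) * d * 10
AWC = (0.29 - 0.15) * 65 * 10
AWC = 0.1400 * 65 * 10

91.0000 mm


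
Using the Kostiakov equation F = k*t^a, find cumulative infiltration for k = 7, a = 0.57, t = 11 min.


F = k * t^a = 7 * 11^0.57
F = 7 * 3.922779

27.4595 mm


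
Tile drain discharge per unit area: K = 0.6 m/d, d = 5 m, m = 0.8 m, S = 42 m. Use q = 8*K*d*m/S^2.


q = 8*K*d*m/S^2
q = 8*0.6*5*0.8/42^2
q = 19.2000 / 1764

0.0109 m/d


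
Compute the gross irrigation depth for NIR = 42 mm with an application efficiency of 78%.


Ea = 78% = 0.78
GID = NIR / Ea = 42 / 0.78 = 53.8462 mm

53.8462 mm


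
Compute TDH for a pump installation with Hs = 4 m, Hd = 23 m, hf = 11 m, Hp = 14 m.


TDH = Hs + Hd + hf + Hp = 4 + 23 + 11 + 14 = 52

52 m


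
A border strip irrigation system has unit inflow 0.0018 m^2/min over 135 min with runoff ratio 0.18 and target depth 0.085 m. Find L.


L = q*t/((1+r)*Z)
L = 0.0018*135/((1+0.18)*0.085)
L = 0.243/0.1003

2.4227 m


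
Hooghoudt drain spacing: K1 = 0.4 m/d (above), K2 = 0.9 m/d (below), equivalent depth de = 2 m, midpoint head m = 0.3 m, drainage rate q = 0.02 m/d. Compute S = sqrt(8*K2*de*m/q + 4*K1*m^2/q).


S^2 = 8*K2*de*m/q + 4*K1*m^2/q
S^2 = 8*0.9*2*0.3/0.02 + 4*0.4*0.3^2/0.02
S = sqrt(223.2000)

14.9399 m


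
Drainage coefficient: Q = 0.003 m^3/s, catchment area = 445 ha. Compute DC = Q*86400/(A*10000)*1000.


DC = Q * 86400 / (A * 10000) * 1000
DC = 0.003 * 86400 / (445 * 10000) * 1000
DC = 259200.0000 / 4450000

0.0582 mm/day


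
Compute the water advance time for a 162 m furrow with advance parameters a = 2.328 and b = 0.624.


t = (L/a)^(1/b)
t = (162/2.328)^(1/0.624)
t = 69.587629^(1/0.624)

896.9654 min


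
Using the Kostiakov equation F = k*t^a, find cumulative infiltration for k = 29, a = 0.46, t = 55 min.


F = k * t^a = 29 * 55^0.46
F = 29 * 6.317814

183.2166 mm


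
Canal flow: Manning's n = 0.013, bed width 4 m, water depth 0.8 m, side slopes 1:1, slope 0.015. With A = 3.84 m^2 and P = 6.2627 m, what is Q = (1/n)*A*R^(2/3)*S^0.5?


R = A/P = 3.84/6.2627 = 0.613154
Q = (1/0.013) * 3.84 * 0.613154^(2/3) * 0.015^0.5

26.1104 m^3/s


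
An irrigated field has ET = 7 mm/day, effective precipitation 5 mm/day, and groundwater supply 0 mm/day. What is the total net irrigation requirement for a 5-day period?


Daily deficit = ET - Pe - GW = 7 - 5 - 0 = 2 mm/day
NIR = 2 * 5 = 10 mm

10.0000 mm


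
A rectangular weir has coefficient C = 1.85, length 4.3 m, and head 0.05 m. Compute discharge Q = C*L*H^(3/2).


Q = C * L * H^(3/2) = 1.85 * 4.3 * 0.05^1.5 = 1.85 * 4.3 * 0.011180

0.0889 m^3/s


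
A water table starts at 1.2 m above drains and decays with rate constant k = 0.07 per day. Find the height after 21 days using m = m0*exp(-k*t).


m = m0 * exp(-k*t)
m = 1.2 * exp(-0.07 * 21)
m = 1.2 * exp(-1.4700)

0.2759 m


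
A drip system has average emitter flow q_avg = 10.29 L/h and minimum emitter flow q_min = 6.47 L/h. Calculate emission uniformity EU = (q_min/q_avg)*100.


EU = (q_min/q_avg)*100 = (6.47/10.29)*100 = 62.8766%

62.8766 %


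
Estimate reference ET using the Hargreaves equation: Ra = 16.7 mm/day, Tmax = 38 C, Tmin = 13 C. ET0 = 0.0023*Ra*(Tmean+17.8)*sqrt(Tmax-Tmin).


Tmean = (Tmax + Tmin)/2 = (38 + 13)/2 = 25.5
ET0 = 0.0023 * 16.7 * (25.5 + 17.8) * sqrt(38 - 13)
ET0 = 0.0023 * 16.7 * 43.3 * 5.000000

8.3158 mm/day


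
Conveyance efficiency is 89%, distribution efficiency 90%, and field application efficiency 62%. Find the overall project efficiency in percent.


Ec = 0.89, Eb = 0.9, Ea = 0.62
E = 0.89 * 0.9 * 0.62 * 100 = 49.6620%

49.6620 %


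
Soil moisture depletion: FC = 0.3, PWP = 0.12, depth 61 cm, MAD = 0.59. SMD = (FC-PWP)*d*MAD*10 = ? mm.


SMD = (FC - PWP) * d * MAD * 10
SMD = (0.3 - 0.12) * 61 * 0.59 * 10
SMD = 0.1800 * 61 * 0.59 * 10

64.7820 mm


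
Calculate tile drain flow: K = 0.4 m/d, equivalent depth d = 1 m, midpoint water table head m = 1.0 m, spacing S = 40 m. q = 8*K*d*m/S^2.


q = 8*K*d*m/S^2
q = 8*0.4*1*1.0/40^2
q = 3.2000 / 1600

0.0020 m/d


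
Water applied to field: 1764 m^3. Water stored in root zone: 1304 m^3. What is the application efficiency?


Ea = V_root / V_field * 100 = 1304 / 1764 * 100 = 73.9229%

73.9229 %


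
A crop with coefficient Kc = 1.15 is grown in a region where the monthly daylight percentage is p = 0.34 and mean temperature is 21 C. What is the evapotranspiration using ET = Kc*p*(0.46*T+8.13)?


ET = Kc * p * (0.46*T + 8.13)
ET = 1.15 * 0.34 * (0.46*21 + 8.13)
ET = 1.15 * 0.34 * 17.7900

6.9559 mm/day


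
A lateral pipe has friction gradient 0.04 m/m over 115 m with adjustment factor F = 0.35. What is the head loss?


hf = J * L * F = 0.04 * 115 * 0.35 = 1.6100 m

1.6100 m


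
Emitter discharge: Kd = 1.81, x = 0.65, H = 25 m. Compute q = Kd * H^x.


q = Kd * H^x = 1.81 * 25^0.65 = 1.81 * 8.103283

14.6669 L/h


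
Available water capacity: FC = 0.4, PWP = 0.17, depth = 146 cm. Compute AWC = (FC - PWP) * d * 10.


AWC = (FC - PWP) * d * 10
AWC = (0.4 - 0.17) * 146 * 10
AWC = 0.2300 * 146 * 10

335.8000 mm


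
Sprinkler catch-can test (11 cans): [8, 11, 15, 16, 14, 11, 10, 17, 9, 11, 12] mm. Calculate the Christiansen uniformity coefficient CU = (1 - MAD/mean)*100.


mean = 12.181818 mm
MAD = 2.413223 mm
CU = (1 - 2.413223/12.181818)*100

80.1900 %


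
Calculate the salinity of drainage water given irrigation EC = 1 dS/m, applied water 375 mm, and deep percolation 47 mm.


EC_dw = EC_iw * D_iw / D_dw
EC_dw = 1 * 375 / 47
EC_dw = 375 / 47

7.9787 dS/m


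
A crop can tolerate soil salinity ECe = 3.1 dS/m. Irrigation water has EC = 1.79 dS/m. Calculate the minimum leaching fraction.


LR = ECiw / (5*ECe - ECiw)
LR = 1.79 / (5*3.1 - 1.79)
LR = 1.79 / 13.7100

0.1306


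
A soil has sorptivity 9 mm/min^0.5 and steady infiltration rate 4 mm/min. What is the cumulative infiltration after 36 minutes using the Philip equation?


F = S*sqrt(t) + A*t
F = 9*sqrt(36) + 4*36
F = 9*6.000000 + 144

198.0000 mm


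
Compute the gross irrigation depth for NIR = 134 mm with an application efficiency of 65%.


Ea = 65% = 0.65
GID = NIR / Ea = 134 / 0.65 = 206.1538 mm

206.1538 mm


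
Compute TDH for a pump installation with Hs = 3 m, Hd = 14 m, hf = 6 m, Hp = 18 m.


TDH = Hs + Hd + hf + Hp = 3 + 14 + 6 + 18 = 41

41 m


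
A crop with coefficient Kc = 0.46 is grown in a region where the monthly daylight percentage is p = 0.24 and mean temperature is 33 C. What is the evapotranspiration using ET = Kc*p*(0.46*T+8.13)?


ET = Kc * p * (0.46*T + 8.13)
ET = 0.46 * 0.24 * (0.46*33 + 8.13)
ET = 0.46 * 0.24 * 23.3100

2.5734 mm/day


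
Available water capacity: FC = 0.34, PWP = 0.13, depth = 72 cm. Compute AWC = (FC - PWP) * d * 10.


AWC = (FC - PWP) * d * 10
AWC = (0.34 - 0.13) * 72 * 10
AWC = 0.2100 * 72 * 10

151.2000 mm


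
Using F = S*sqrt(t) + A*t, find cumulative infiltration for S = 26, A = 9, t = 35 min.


F = S*sqrt(t) + A*t
F = 26*sqrt(35) + 9*35
F = 26*5.916080 + 315

468.8181 mm


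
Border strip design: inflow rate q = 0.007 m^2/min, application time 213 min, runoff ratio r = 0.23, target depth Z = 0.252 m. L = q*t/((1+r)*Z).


L = q*t/((1+r)*Z)
L = 0.007*213/((1+0.23)*0.252)
L = 1.491/0.30996

4.8103 m


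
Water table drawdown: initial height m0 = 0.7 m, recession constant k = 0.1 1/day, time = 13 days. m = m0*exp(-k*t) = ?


m = m0 * exp(-k*t)
m = 0.7 * exp(-0.1 * 13)
m = 0.7 * exp(-1.3000)

0.1908 m


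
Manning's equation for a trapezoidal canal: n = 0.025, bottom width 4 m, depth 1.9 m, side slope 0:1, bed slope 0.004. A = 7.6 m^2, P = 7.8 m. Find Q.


R = A/P = 7.6/7.8 = 0.974359
Q = (1/0.025) * 7.6 * 0.974359^(2/3) * 0.004^0.5

18.8966 m^3/s


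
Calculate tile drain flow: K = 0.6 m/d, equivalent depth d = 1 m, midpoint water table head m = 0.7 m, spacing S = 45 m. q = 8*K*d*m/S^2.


q = 8*K*d*m/S^2
q = 8*0.6*1*0.7/45^2
q = 3.3600 / 2025

0.0017 m/d


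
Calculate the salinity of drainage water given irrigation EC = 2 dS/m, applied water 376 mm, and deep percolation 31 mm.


EC_dw = EC_iw * D_iw / D_dw
EC_dw = 2 * 376 / 31
EC_dw = 752 / 31

24.2581 dS/m


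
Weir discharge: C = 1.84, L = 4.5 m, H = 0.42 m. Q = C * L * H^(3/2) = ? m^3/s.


Q = C * L * H^(3/2) = 1.84 * 4.5 * 0.42^1.5 = 1.84 * 4.5 * 0.272191

2.2537 m^3/s


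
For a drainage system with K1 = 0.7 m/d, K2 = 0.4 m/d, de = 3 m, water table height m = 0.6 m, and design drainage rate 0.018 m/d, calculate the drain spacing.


S^2 = 8*K2*de*m/q + 4*K1*m^2/q
S^2 = 8*0.4*3*0.6/0.018 + 4*0.7*0.6^2/0.018
S = sqrt(376.0000)

19.3907 m


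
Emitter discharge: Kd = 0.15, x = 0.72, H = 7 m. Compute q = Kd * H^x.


q = Kd * H^x = 0.15 * 7^0.72 = 0.15 * 4.059482

0.6089 L/h


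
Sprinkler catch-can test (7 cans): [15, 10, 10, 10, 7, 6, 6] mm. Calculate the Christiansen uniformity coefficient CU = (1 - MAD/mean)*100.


mean = 9.142857 mm
MAD = 2.408163 mm
CU = (1 - 2.408163/9.142857)*100

73.6607 %


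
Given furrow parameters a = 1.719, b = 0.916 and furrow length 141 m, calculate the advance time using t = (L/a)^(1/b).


t = (L/a)^(1/b)
t = (141/1.719)^(1/0.916)
t = 82.024433^(1/0.916)

122.8733 min


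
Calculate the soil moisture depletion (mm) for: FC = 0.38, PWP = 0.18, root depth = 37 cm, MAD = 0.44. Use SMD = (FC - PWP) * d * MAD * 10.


SMD = (FC - PWP) * d * MAD * 10
SMD = (0.38 - 0.18) * 37 * 0.44 * 10
SMD = 0.2000 * 37 * 0.44 * 10

32.5600 mm


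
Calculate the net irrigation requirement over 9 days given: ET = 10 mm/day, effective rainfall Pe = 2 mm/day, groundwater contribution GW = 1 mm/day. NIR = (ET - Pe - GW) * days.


Daily deficit = ET - Pe - GW = 10 - 2 - 1 = 7 mm/day
NIR = 7 * 9 = 63 mm

63.0000 mm


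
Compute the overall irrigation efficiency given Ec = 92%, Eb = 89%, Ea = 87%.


Ec = 0.92, Eb = 0.89, Ea = 0.87
E = 0.92 * 0.89 * 0.87 * 100 = 71.2356%

71.2356 %


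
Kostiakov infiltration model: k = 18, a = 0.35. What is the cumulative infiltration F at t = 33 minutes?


F = k * t^a = 18 * 33^0.35
F = 18 * 3.400008

61.2001 mm


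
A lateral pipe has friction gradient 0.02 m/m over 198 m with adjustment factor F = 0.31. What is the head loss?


hf = J * L * F = 0.02 * 198 * 0.31 = 1.2276 m

1.2276 m


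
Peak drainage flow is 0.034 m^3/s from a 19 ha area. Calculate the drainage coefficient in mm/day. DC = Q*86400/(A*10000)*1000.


DC = Q * 86400 / (A * 10000) * 1000
DC = 0.034 * 86400 / (19 * 10000) * 1000
DC = 2937600.0000 / 190000

15.4611 mm/day


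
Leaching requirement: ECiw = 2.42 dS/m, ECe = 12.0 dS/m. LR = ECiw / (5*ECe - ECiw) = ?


LR = ECiw / (5*ECe - ECiw)
LR = 2.42 / (5*12.0 - 2.42)
LR = 2.42 / 57.5800

0.0420


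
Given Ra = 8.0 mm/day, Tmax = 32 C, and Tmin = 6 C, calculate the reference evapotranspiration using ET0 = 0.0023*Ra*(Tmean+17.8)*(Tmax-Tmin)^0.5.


Tmean = (Tmax + Tmin)/2 = (32 + 6)/2 = 19.0
ET0 = 0.0023 * 8.0 * (19.0 + 17.8) * sqrt(32 - 6)
ET0 = 0.0023 * 8.0 * 36.8 * 5.099020

3.4526 mm/day


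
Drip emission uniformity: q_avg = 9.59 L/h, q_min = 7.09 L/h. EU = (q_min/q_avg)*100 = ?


EU = (q_min/q_avg)*100 = (7.09/9.59)*100 = 73.9312%

73.9312 %


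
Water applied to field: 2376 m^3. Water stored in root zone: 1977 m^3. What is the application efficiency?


Ea = V_root / V_field * 100 = 1977 / 2376 * 100 = 83.2071%

83.2071 %


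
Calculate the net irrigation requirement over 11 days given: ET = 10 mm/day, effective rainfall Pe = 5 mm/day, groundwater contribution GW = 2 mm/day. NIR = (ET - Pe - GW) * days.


Daily deficit = ET - Pe - GW = 10 - 5 - 2 = 3 mm/day
NIR = 3 * 11 = 33 mm

33.0000 mm


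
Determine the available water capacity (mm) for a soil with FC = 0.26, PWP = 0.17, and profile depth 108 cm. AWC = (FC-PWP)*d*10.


AWC = (FC - PWP) * d * 10
AWC = (0.26 - 0.17) * 108 * 10
AWC = 0.0900 * 108 * 10

97.2000 mm


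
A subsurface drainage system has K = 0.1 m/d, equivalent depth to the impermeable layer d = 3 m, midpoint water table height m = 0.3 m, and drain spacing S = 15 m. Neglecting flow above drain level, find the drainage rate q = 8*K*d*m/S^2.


q = 8*K*d*m/S^2
q = 8*0.1*3*0.3/15^2
q = 0.7200 / 225

0.0032 m/d


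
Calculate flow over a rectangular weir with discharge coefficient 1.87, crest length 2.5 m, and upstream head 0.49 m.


Q = C * L * H^(3/2) = 1.87 * 2.5 * 0.49^1.5 = 1.87 * 2.5 * 0.343000

1.6035 m^3/s


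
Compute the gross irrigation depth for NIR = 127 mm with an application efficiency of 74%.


Ea = 74% = 0.74
GID = NIR / Ea = 127 / 0.74 = 171.6216 mm

171.6216 mm


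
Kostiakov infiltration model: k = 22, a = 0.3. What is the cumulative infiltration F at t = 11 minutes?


F = k * t^a = 22 * 11^0.3
F = 22 * 2.053136

45.1690 mm


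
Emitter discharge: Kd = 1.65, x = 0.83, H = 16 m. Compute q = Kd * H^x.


q = Kd * H^x = 1.65 * 16^0.83 = 1.65 * 9.986644

16.4780 L/h


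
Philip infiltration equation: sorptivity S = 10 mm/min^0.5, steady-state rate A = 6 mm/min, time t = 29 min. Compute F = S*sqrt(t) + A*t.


F = S*sqrt(t) + A*t
F = 10*sqrt(29) + 6*29
F = 10*5.385165 + 174

227.8517 mm


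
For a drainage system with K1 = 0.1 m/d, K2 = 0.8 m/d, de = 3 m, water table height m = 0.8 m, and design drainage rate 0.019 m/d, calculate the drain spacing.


S^2 = 8*K2*de*m/q + 4*K1*m^2/q
S^2 = 8*0.8*3*0.8/0.019 + 4*0.1*0.8^2/0.019
S = sqrt(821.8947)

28.6687 m


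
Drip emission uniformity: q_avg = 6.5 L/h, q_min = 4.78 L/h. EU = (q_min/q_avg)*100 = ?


EU = (q_min/q_avg)*100 = (4.78/6.5)*100 = 73.5385%

73.5385 %


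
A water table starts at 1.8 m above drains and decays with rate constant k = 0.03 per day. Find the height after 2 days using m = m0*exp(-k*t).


m = m0 * exp(-k*t)
m = 1.8 * exp(-0.03 * 2)
m = 1.8 * exp(-0.0600)

1.6952 m


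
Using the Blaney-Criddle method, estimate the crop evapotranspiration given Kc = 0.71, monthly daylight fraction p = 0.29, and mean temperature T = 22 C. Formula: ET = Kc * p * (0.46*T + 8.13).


ET = Kc * p * (0.46*T + 8.13)
ET = 0.71 * 0.29 * (0.46*22 + 8.13)
ET = 0.71 * 0.29 * 18.2500

3.7577 mm/day


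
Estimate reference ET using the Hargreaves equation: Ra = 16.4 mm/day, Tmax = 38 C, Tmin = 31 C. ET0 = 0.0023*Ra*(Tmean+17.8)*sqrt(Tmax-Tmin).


Tmean = (Tmax + Tmin)/2 = (38 + 31)/2 = 34.5
ET0 = 0.0023 * 16.4 * (34.5 + 17.8) * sqrt(38 - 31)
ET0 = 0.0023 * 16.4 * 52.3 * 2.645751

5.2194 mm/day


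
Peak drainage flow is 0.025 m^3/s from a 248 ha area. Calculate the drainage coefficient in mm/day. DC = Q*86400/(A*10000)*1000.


DC = Q * 86400 / (A * 10000) * 1000
DC = 0.025 * 86400 / (248 * 10000) * 1000
DC = 2160000.0000 / 2480000

0.8710 mm/day


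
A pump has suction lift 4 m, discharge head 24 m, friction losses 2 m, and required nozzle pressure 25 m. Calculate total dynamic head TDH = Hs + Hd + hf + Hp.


TDH = Hs + Hd + hf + Hp = 4 + 24 + 2 + 25 = 55

55 m


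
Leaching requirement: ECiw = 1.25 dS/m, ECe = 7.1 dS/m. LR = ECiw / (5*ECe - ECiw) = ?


LR = ECiw / (5*ECe - ECiw)
LR = 1.25 / (5*7.1 - 1.25)
LR = 1.25 / 34.2500

0.0365


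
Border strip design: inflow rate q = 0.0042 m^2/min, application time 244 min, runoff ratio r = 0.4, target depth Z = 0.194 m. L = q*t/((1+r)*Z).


L = q*t/((1+r)*Z)
L = 0.0042*244/((1+0.4)*0.194)
L = 1.0248/0.2716

3.7732 m


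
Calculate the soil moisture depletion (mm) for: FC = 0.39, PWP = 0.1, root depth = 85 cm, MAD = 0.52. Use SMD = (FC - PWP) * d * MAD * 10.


SMD = (FC - PWP) * d * MAD * 10
SMD = (0.39 - 0.1) * 85 * 0.52 * 10
SMD = 0.2900 * 85 * 0.52 * 10

128.1800 mm


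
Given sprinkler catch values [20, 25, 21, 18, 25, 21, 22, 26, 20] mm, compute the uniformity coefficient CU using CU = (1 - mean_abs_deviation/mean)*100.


mean = 22.000000 mm
MAD = 2.222222 mm
CU = (1 - 2.222222/22.000000)*100

89.8990 %


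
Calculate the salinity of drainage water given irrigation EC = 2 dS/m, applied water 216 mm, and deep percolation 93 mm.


EC_dw = EC_iw * D_iw / D_dw
EC_dw = 2 * 216 / 93
EC_dw = 432 / 93

4.6452 dS/m


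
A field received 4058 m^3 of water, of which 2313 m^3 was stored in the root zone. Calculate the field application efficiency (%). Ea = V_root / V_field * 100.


Ea = V_root / V_field * 100 = 2313 / 4058 * 100 = 56.9985%

56.9985 %


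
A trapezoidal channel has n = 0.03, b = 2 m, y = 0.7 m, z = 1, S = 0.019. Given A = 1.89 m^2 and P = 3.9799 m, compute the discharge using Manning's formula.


R = A/P = 1.89/3.9799 = 0.474886
Q = (1/0.03) * 1.89 * 0.474886^(2/3) * 0.019^0.5

5.2858 m^3/s


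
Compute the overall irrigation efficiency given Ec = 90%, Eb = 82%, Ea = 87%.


Ec = 0.9, Eb = 0.82, Ea = 0.87
E = 0.9 * 0.82 * 0.87 * 100 = 64.2060%

64.2060 %


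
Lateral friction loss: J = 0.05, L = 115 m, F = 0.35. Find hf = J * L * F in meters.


hf = J * L * F = 0.05 * 115 * 0.35 = 2.0125 m

2.0125 m


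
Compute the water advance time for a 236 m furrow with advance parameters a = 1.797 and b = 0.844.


t = (L/a)^(1/b)
t = (236/1.797)^(1/0.844)
t = 131.329994^(1/0.844)

323.5265 min


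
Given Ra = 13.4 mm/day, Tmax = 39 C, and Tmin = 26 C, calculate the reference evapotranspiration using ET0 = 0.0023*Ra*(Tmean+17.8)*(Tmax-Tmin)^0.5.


Tmean = (Tmax + Tmin)/2 = (39 + 26)/2 = 32.5
ET0 = 0.0023 * 13.4 * (32.5 + 17.8) * sqrt(39 - 26)
ET0 = 0.0023 * 13.4 * 50.3 * 3.605551

5.5895 mm/day


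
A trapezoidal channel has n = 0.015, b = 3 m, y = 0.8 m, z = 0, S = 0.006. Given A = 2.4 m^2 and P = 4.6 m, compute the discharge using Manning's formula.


R = A/P = 2.4/4.6 = 0.521739
Q = (1/0.015) * 2.4 * 0.521739^(2/3) * 0.006^0.5

8.0321 m^3/s


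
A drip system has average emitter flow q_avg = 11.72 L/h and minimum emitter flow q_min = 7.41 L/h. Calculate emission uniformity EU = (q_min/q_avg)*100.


EU = (q_min/q_avg)*100 = (7.41/11.72)*100 = 63.2253%

63.2253 %


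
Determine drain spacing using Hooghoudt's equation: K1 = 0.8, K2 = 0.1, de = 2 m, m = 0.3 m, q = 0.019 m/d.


S^2 = 8*K2*de*m/q + 4*K1*m^2/q
S^2 = 8*0.1*2*0.3/0.019 + 4*0.8*0.3^2/0.019
S = sqrt(40.4211)

6.3578 m


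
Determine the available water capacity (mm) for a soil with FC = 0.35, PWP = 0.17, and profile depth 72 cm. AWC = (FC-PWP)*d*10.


AWC = (FC - PWP) * d * 10
AWC = (0.35 - 0.17) * 72 * 10
AWC = 0.1800 * 72 * 10

129.6000 mm


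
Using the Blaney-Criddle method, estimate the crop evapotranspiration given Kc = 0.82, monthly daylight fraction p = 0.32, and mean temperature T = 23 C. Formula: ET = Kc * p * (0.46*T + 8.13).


ET = Kc * p * (0.46*T + 8.13)
ET = 0.82 * 0.32 * (0.46*23 + 8.13)
ET = 0.82 * 0.32 * 18.7100

4.9095 mm/day


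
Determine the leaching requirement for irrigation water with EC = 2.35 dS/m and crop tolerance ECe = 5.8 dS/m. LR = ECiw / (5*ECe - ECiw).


LR = ECiw / (5*ECe - ECiw)
LR = 2.35 / (5*5.8 - 2.35)
LR = 2.35 / 26.6500

0.0882


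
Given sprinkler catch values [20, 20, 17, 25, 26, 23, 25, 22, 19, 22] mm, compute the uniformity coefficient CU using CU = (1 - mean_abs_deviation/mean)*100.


mean = 21.900000 mm
MAD = 2.320000 mm
CU = (1 - 2.320000/21.900000)*100

89.4064 %


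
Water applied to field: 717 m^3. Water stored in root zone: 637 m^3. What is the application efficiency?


Ea = V_root / V_field * 100 = 637 / 717 * 100 = 88.8424%

88.8424 %


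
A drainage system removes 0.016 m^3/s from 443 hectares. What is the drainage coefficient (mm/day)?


DC = Q * 86400 / (A * 10000) * 1000
DC = 0.016 * 86400 / (443 * 10000) * 1000
DC = 1382400.0000 / 4430000

0.3121 mm/day


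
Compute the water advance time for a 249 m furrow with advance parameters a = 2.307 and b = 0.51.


t = (L/a)^(1/b)
t = (249/2.307)^(1/0.51)
t = 107.932380^(1/0.51)

9695.5414 min


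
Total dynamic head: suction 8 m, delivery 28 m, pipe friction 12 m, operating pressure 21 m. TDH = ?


TDH = Hs + Hd + hf + Hp = 8 + 28 + 12 + 21 = 69

69 m


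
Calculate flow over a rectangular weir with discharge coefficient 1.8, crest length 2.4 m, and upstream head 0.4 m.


Q = C * L * H^(3/2) = 1.8 * 2.4 * 0.4^1.5 = 1.8 * 2.4 * 0.252982

1.0929 m^3/s


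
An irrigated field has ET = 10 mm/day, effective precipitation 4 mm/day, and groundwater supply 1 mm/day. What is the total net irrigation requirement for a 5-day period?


Daily deficit = ET - Pe - GW = 10 - 4 - 1 = 5 mm/day
NIR = 5 * 5 = 25 mm

25.0000 mm


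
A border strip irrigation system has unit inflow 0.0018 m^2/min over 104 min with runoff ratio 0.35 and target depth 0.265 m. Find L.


L = q*t/((1+r)*Z)
L = 0.0018*104/((1+0.35)*0.265)
L = 0.1872/0.35775

0.5233 m


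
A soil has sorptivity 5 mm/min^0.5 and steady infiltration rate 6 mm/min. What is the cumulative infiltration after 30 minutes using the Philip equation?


F = S*sqrt(t) + A*t
F = 5*sqrt(30) + 6*30
F = 5*5.477226 + 180

207.3861 mm


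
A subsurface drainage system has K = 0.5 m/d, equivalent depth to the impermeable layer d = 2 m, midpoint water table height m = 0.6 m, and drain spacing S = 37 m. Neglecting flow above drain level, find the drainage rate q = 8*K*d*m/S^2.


q = 8*K*d*m/S^2
q = 8*0.5*2*0.6/37^2
q = 4.8000 / 1369

0.0035 m/d


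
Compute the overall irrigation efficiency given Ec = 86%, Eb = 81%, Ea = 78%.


Ec = 0.86, Eb = 0.81, Ea = 0.78
E = 0.86 * 0.81 * 0.78 * 100 = 54.3348%

54.3348 %


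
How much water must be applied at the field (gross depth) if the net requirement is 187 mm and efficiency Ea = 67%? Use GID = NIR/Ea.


Ea = 67% = 0.67
GID = NIR / Ea = 187 / 0.67 = 279.1045 mm

279.1045 mm


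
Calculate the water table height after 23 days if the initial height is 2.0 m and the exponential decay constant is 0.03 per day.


m = m0 * exp(-k*t)
m = 2.0 * exp(-0.03 * 23)
m = 2.0 * exp(-0.6900)

1.0032 m


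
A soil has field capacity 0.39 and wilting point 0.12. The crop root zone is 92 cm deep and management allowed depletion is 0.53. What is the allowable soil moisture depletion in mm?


SMD = (FC - PWP) * d * MAD * 10
SMD = (0.39 - 0.12) * 92 * 0.53 * 10
SMD = 0.2700 * 92 * 0.53 * 10

131.6520 mm


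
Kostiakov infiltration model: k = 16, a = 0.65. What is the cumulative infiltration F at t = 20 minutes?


F = k * t^a = 16 * 20^0.65
F = 16 * 7.009217

112.1475 mm


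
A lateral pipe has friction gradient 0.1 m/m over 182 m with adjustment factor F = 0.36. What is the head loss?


hf = J * L * F = 0.1 * 182 * 0.36 = 6.5520 m

6.5520 m


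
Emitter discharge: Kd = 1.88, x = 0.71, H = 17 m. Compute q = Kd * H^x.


q = Kd * H^x = 1.88 * 17^0.71 = 1.88 * 7.475130

14.0532 L/h


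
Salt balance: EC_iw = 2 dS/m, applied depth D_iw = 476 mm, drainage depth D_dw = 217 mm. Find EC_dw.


EC_dw = EC_iw * D_iw / D_dw
EC_dw = 2 * 476 / 217
EC_dw = 952 / 217

4.3871 dS/m


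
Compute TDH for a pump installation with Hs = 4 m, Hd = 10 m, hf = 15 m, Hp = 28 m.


TDH = Hs + Hd + hf + Hp = 4 + 10 + 15 + 28 = 57

57 m


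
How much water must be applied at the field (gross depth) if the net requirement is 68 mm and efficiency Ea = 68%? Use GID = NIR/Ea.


Ea = 68% = 0.68
GID = NIR / Ea = 68 / 0.68 = 100.0000 mm

100.0000 mm


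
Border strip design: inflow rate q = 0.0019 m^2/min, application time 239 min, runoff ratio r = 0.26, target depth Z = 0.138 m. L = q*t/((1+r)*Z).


L = q*t/((1+r)*Z)
L = 0.0019*239/((1+0.26)*0.138)
L = 0.4541/0.17388

2.6116 m


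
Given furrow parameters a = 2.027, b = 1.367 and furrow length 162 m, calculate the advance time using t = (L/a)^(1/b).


t = (L/a)^(1/b)
t = (162/2.027)^(1/1.367)
t = 79.921066^(1/1.367)

24.6520 min


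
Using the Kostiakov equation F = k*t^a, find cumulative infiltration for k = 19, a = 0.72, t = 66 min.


F = k * t^a = 19 * 66^0.72
F = 19 * 20.420747

387.9942 mm


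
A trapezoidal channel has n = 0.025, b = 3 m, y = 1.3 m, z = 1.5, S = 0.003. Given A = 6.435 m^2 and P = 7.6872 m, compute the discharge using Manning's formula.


R = A/P = 6.435/7.6872 = 0.837106
Q = (1/0.025) * 6.435 * 0.837106^(2/3) * 0.003^0.5

12.5225 m^3/s


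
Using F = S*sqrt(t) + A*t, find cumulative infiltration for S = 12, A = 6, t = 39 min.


F = S*sqrt(t) + A*t
F = 12*sqrt(39) + 6*39
F = 12*6.244998 + 234

308.9400 mm


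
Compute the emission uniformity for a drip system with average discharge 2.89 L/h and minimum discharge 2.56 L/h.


EU = (q_min/q_avg)*100 = (2.56/2.89)*100 = 88.5813%

88.5813 %


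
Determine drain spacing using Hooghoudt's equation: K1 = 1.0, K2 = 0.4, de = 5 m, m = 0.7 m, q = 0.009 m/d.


S^2 = 8*K2*de*m/q + 4*K1*m^2/q
S^2 = 8*0.4*5*0.7/0.009 + 4*1.0*0.7^2/0.009
S = sqrt(1462.2222)

38.2390 m


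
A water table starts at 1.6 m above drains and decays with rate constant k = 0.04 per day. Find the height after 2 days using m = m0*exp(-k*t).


m = m0 * exp(-k*t)
m = 1.6 * exp(-0.04 * 2)
m = 1.6 * exp(-0.0800)

1.4770 m


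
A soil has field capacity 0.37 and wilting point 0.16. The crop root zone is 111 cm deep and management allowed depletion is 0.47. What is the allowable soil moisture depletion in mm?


SMD = (FC - PWP) * d * MAD * 10
SMD = (0.37 - 0.16) * 111 * 0.47 * 10
SMD = 0.2100 * 111 * 0.47 * 10

109.5570 mm


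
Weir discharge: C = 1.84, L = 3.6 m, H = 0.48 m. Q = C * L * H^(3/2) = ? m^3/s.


Q = C * L * H^(3/2) = 1.84 * 3.6 * 0.48^1.5 = 1.84 * 3.6 * 0.332554

2.2028 m^3/s


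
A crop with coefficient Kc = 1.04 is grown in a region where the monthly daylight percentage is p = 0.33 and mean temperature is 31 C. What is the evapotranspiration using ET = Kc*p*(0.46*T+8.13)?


ET = Kc * p * (0.46*T + 8.13)
ET = 1.04 * 0.33 * (0.46*31 + 8.13)
ET = 1.04 * 0.33 * 22.3900

7.6842 mm/day


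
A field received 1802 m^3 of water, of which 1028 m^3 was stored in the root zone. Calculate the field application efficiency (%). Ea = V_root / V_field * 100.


Ea = V_root / V_field * 100 = 1028 / 1802 * 100 = 57.0477%

57.0477 %


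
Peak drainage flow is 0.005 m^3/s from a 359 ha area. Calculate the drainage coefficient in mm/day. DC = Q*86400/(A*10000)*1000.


DC = Q * 86400 / (A * 10000) * 1000
DC = 0.005 * 86400 / (359 * 10000) * 1000
DC = 432000.0000 / 3590000

0.1203 mm/day


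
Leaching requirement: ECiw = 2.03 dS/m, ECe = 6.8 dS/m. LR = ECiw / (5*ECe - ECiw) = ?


LR = ECiw / (5*ECe - ECiw)
LR = 2.03 / (5*6.8 - 2.03)
LR = 2.03 / 31.9700

0.0635


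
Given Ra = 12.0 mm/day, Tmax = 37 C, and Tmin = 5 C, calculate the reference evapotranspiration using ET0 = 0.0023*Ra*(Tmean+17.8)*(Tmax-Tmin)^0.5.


Tmean = (Tmax + Tmin)/2 = (37 + 5)/2 = 21.0
ET0 = 0.0023 * 12.0 * (21.0 + 17.8) * sqrt(37 - 5)
ET0 = 0.0023 * 12.0 * 38.8 * 5.656854

6.0578 mm/day


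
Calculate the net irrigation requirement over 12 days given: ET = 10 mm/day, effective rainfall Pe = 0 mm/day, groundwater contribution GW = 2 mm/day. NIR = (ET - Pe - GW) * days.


Daily deficit = ET - Pe - GW = 10 - 0 - 2 = 8 mm/day
NIR = 8 * 12 = 96 mm

96.0000 mm


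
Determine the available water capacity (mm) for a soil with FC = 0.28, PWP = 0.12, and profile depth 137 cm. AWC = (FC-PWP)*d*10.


AWC = (FC - PWP) * d * 10
AWC = (0.28 - 0.12) * 137 * 10
AWC = 0.1600 * 137 * 10

219.2000 mm


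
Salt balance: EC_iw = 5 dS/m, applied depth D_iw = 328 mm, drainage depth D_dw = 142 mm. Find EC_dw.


EC_dw = EC_iw * D_iw / D_dw
EC_dw = 5 * 328 / 142
EC_dw = 1640 / 142

11.5493 dS/m


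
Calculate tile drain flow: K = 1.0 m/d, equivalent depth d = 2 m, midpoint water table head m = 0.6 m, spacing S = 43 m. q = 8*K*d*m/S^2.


q = 8*K*d*m/S^2
q = 8*1.0*2*0.6/43^2
q = 9.6000 / 1849

0.0052 m/d


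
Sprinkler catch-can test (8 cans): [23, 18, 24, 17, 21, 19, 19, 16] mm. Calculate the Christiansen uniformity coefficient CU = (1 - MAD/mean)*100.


mean = 19.625000 mm
MAD = 2.281250 mm
CU = (1 - 2.281250/19.625000)*100

88.3758 %


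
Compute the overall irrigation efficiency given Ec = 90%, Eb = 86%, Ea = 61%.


Ec = 0.9, Eb = 0.86, Ea = 0.61
E = 0.9 * 0.86 * 0.61 * 100 = 47.2140%

47.2140 %


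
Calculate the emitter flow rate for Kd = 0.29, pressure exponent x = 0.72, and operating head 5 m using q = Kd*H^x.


q = Kd * H^x = 0.29 * 5^0.72 = 0.29 * 3.186093

0.9240 L/h


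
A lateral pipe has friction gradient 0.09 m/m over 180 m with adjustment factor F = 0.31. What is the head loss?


hf = J * L * F = 0.09 * 180 * 0.31 = 5.0220 m

5.0220 m


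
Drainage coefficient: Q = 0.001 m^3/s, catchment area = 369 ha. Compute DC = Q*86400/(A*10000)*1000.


DC = Q * 86400 / (A * 10000) * 1000
DC = 0.001 * 86400 / (369 * 10000) * 1000
DC = 86400.0000 / 3690000

0.0234 mm/day


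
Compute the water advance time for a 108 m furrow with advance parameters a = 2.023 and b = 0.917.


t = (L/a)^(1/b)
t = (108/2.023)^(1/0.917)
t = 53.386060^(1/0.917)

76.5212 min


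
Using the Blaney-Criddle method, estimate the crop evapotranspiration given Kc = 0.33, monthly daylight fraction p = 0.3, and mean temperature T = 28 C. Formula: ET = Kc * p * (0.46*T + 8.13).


ET = Kc * p * (0.46*T + 8.13)
ET = 0.33 * 0.3 * (0.46*28 + 8.13)
ET = 0.33 * 0.3 * 21.0100

2.0800 mm/day


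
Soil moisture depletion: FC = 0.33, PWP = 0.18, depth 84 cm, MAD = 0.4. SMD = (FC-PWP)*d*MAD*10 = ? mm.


SMD = (FC - PWP) * d * MAD * 10
SMD = (0.33 - 0.18) * 84 * 0.4 * 10
SMD = 0.1500 * 84 * 0.4 * 10

50.4000 mm


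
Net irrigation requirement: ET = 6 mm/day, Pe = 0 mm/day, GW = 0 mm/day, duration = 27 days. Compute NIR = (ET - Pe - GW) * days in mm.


Daily deficit = ET - Pe - GW = 6 - 0 - 0 = 6 mm/day
NIR = 6 * 27 = 162 mm

162.0000 mm


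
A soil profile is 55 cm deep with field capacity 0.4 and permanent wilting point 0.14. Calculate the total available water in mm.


AWC = (FC - PWP) * d * 10
AWC = (0.4 - 0.14) * 55 * 10
AWC = 0.2600 * 55 * 10

143.0000 mm


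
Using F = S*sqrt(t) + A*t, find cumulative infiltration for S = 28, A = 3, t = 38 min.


F = S*sqrt(t) + A*t
F = 28*sqrt(38) + 3*38
F = 28*6.164414 + 114

286.6036 mm


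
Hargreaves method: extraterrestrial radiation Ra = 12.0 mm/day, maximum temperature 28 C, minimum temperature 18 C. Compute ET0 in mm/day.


Tmean = (Tmax + Tmin)/2 = (28 + 18)/2 = 23.0
ET0 = 0.0023 * 12.0 * (23.0 + 17.8) * sqrt(28 - 18)
ET0 = 0.0023 * 12.0 * 40.8 * 3.162278

3.5610 mm/day


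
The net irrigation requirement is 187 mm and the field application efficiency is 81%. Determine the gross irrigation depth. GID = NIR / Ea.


Ea = 81% = 0.81
GID = NIR / Ea = 187 / 0.81 = 230.8642 mm

230.8642 mm


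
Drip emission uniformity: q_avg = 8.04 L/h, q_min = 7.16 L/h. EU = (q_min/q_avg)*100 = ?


EU = (q_min/q_avg)*100 = (7.16/8.04)*100 = 89.0547%

89.0547 %


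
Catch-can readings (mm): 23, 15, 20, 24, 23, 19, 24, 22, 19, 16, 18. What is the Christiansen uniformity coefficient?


mean = 20.272727 mm
MAD = 2.661157 mm
CU = (1 - 2.661157/20.272727)*100

86.8732 %


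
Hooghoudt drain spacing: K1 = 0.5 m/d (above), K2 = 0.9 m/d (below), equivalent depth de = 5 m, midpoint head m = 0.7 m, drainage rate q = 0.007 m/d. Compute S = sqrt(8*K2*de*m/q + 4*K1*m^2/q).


S^2 = 8*K2*de*m/q + 4*K1*m^2/q
S^2 = 8*0.9*5*0.7/0.007 + 4*0.5*0.7^2/0.007
S = sqrt(3740.0000)

61.1555 m


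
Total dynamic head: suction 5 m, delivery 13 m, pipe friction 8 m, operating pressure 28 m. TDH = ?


TDH = Hs + Hd + hf + Hp = 5 + 13 + 8 + 28 = 54

54 m


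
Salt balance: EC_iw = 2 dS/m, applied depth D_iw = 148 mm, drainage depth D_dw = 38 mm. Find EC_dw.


EC_dw = EC_iw * D_iw / D_dw
EC_dw = 2 * 148 / 38
EC_dw = 296 / 38

7.7895 dS/m


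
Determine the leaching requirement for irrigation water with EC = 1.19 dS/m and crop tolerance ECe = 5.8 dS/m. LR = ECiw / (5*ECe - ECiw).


LR = ECiw / (5*ECe - ECiw)
LR = 1.19 / (5*5.8 - 1.19)
LR = 1.19 / 27.8100

0.0428


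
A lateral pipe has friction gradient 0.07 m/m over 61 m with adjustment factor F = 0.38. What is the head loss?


hf = J * L * F = 0.07 * 61 * 0.38 = 1.6226 m

1.6226 m


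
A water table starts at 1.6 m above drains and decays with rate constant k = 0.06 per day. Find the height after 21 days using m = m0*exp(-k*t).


m = m0 * exp(-k*t)
m = 1.6 * exp(-0.06 * 21)
m = 1.6 * exp(-1.2600)

0.4538 m


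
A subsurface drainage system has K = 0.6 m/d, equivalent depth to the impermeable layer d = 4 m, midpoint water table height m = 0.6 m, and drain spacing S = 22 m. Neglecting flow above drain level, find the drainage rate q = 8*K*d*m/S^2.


q = 8*K*d*m/S^2
q = 8*0.6*4*0.6/22^2
q = 11.5200 / 484

0.0238 m/d


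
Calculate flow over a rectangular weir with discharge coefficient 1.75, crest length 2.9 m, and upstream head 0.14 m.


Q = C * L * H^(3/2) = 1.75 * 2.9 * 0.14^1.5 = 1.75 * 2.9 * 0.052383

0.2658 m^3/s


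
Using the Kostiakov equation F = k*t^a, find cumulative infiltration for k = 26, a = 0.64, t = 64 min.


F = k * t^a = 26 * 64^0.64
F = 26 * 14.320401

372.3304 mm


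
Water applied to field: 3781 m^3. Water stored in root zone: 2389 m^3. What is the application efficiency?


Ea = V_root / V_field * 100 = 2389 / 3781 * 100 = 63.1843%

63.1843 %


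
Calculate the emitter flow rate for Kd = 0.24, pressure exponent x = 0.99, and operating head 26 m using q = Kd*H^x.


q = Kd * H^x = 0.24 * 26^0.99 = 0.24 * 25.166546

6.0400 L/h


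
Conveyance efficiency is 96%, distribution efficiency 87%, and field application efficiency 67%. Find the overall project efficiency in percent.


Ec = 0.96, Eb = 0.87, Ea = 0.67
E = 0.96 * 0.87 * 0.67 * 100 = 55.9584%

55.9584 %


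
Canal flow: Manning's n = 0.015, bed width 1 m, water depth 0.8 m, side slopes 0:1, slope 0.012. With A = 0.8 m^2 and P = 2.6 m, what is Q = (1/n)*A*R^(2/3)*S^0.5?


R = A/P = 0.8/2.6 = 0.307692
Q = (1/0.015) * 0.8 * 0.307692^(2/3) * 0.012^0.5

2.6628 m^3/s


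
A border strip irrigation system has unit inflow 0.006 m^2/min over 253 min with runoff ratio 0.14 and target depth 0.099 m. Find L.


L = q*t/((1+r)*Z)
L = 0.006*253/((1+0.14)*0.099)
L = 1.518/0.11286

13.4503 m


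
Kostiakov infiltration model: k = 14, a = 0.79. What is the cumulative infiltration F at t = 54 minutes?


F = k * t^a = 14 * 54^0.79
F = 14 * 23.366360

327.1290 mm


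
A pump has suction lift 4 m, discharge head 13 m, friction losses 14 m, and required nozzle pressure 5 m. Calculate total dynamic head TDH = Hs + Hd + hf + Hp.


TDH = Hs + Hd + hf + Hp = 4 + 13 + 14 + 5 = 36

36 m


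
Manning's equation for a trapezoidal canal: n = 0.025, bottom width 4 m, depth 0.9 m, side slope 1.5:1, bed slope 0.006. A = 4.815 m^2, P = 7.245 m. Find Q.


R = A/P = 4.815/7.245 = 0.664596
Q = (1/0.025) * 4.815 * 0.664596^(2/3) * 0.006^0.5

11.3615 m^3/s


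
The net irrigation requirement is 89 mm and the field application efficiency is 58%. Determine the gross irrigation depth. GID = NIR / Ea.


Ea = 58% = 0.58
GID = NIR / Ea = 89 / 0.58 = 153.4483 mm

153.4483 mm


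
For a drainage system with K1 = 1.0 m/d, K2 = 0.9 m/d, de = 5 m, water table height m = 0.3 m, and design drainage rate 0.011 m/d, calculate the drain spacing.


S^2 = 8*K2*de*m/q + 4*K1*m^2/q
S^2 = 8*0.9*5*0.3/0.011 + 4*1.0*0.3^2/0.011
S = sqrt(1014.5455)

31.8519 m


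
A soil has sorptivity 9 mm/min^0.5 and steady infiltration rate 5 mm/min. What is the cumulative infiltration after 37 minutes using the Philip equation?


F = S*sqrt(t) + A*t
F = 9*sqrt(37) + 5*37
F = 9*6.082763 + 185

239.7449 mm


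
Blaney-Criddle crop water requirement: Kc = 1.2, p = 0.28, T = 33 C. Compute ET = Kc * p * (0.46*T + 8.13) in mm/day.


ET = Kc * p * (0.46*T + 8.13)
ET = 1.2 * 0.28 * (0.46*33 + 8.13)
ET = 1.2 * 0.28 * 23.3100

7.8322 mm/day


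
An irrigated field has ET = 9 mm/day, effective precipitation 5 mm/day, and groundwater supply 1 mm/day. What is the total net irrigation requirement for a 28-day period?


Daily deficit = ET - Pe - GW = 9 - 5 - 1 = 3 mm/day
NIR = 3 * 28 = 84 mm

84.0000 mm


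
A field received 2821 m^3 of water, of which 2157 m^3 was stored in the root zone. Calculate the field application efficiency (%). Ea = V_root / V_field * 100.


Ea = V_root / V_field * 100 = 2157 / 2821 * 100 = 76.4622%

76.4622 %


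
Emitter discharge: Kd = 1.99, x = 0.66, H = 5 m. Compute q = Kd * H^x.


q = Kd * H^x = 1.99 * 5^0.66 = 1.99 * 2.892812

5.7567 L/h


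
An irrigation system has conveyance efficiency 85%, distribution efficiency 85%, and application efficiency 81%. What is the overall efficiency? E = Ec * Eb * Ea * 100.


Ec = 0.85, Eb = 0.85, Ea = 0.81
E = 0.85 * 0.85 * 0.81 * 100 = 58.5225%

58.5225 %


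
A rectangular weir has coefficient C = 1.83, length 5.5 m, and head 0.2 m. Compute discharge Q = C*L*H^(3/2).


Q = C * L * H^(3/2) = 1.83 * 5.5 * 0.2^1.5 = 1.83 * 5.5 * 0.089443

0.9002 m^3/s


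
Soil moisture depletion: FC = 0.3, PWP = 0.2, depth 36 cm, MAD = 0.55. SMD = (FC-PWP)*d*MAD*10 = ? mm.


SMD = (FC - PWP) * d * MAD * 10
SMD = (0.3 - 0.2) * 36 * 0.55 * 10
SMD = 0.1000 * 36 * 0.55 * 10

19.8000 mm


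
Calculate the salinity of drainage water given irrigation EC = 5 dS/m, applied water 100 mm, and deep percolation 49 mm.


EC_dw = EC_iw * D_iw / D_dw
EC_dw = 5 * 100 / 49
EC_dw = 500 / 49

10.2041 dS/m


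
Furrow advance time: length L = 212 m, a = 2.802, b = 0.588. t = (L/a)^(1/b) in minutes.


t = (L/a)^(1/b)
t = (212/2.802)^(1/0.588)
t = 75.660243^(1/0.588)

1568.0261 min


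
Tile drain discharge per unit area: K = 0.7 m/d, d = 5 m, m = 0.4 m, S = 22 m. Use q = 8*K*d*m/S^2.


q = 8*K*d*m/S^2
q = 8*0.7*5*0.4/22^2
q = 11.2000 / 484

0.0231 m/d


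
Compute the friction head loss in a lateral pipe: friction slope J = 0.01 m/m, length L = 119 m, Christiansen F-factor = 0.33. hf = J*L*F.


hf = J * L * F = 0.01 * 119 * 0.33 = 0.3927 m

0.3927 m


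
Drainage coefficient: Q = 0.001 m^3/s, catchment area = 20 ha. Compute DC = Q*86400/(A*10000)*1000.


DC = Q * 86400 / (A * 10000) * 1000
DC = 0.001 * 86400 / (20 * 10000) * 1000
DC = 86400.0000 / 200000

0.4320 mm/day
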